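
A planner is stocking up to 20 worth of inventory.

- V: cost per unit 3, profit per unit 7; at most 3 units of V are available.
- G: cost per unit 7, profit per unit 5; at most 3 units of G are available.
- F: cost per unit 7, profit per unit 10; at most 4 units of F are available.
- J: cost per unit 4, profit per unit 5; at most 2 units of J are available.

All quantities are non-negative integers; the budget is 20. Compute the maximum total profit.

36

V has the best ratio (7/3); taking only V gives at most 3×7 = 21 (stopped by the supply cap of 3).
Mixing does better — 3×V, 1×F, and 1×J: cost 20 ≤ 20, profit 3·7 + 1·10 + 1·5 = 36.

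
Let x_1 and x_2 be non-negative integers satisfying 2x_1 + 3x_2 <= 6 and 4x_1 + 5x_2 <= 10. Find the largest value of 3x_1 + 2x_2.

6

The continuous relaxation peaks at (2.5, 0) with value 7.50; rounding to a feasible lattice point costs some objective.
(x_1,x_2)=(2,0) is feasible, giving 6.
(x_1,x_2)=(1,1) is feasible, giving 5.
No feasible integer point exceeds 6.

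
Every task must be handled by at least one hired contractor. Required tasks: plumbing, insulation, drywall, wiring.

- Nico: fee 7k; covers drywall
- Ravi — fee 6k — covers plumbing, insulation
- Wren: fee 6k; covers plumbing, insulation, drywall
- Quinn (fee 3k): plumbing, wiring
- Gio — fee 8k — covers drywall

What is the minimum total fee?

Choose Wren and Quinn: together they cover plumbing, insulation, drywall, wiring — every task.
Total fee: 6 + 3 = 9.

9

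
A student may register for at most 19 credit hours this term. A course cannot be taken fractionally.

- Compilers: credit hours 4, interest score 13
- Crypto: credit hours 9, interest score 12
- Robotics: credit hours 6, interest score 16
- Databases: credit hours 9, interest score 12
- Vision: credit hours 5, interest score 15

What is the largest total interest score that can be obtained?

This is an integer program with binary decision variables.
Allowing fractional choices, the relaxed optimum would be about 49.3, but courses are indivisible.
Compilers + Robotics + Databases: credit hours 4 + 6 + 9 = 19 ≤ 19, interest score 13 + 16 + 12 = 41.
Compilers + Crypto + Robotics: credit hours 4 + 9 + 6 = 19 ≤ 19, interest score 13 + 12 + 16 = 41.
Compilers + Robotics + Vision: credit hours 4 + 6 + 5 = 15 ≤ 19, interest score 13 + 16 + 15 = 44.
Best is Compilers, Robotics, and Vision with total interest score 44.

44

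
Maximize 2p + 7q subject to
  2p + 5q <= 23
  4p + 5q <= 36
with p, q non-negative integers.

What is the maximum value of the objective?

The continuous relaxation peaks at (0, 4.6) with value 32.20; rounding to a feasible lattice point costs some objective.
(p,q)=(1,4): 2·1+5·4=22≤23, 4·1+5·4=24≤36, objective 30.
(p,q)=(0,4): 2·0+5·4=20≤23, 4·0+5·4=20≤36, objective 28.
(p,q)=(2,3): 2·2+5·3=19≤23, 4·2+5·3=23≤36, objective 25.
No feasible integer point exceeds 30.

30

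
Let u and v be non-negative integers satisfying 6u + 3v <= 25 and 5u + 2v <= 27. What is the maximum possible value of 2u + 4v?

32

(u,v)=(0,8): 6·0+3·8=24≤25, 5·0+2·8=16≤27, objective 32.
(u,v)=(0,7): 6·0+3·7=21≤25, 5·0+2·7=14≤27, objective 28.
Maximum is 32 at (u,v)=(0,8).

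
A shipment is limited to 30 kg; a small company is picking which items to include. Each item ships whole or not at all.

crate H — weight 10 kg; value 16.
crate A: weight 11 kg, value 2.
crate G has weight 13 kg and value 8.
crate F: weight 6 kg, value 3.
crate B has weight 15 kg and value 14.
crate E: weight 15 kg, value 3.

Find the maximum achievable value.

30

Allowing fractional choices, the relaxed optimum would be about 33.1, but items are indivisible.
crate H + crate B: weight 10 + 15 = 25 ≤ 30, value 16 + 14 = 30.
crate H + crate G + crate F: weight 10 + 13 + 6 = 29 ≤ 30, value 16 + 8 + 3 = 27.
crate H + crate G: weight 10 + 13 = 23 ≤ 30, value 16 + 8 = 24.
Best is crate H and crate B with total value 30.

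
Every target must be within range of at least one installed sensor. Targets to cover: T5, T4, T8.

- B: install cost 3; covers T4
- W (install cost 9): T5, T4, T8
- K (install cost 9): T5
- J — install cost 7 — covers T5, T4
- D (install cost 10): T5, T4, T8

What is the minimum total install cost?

9

The greedy cost-per-new-target heuristic would pick B and W for 12, but a cheaper cover exists.
W alone covers T5, T4, T8 — every target.
Total install cost: 9.
No cover costs less than 9.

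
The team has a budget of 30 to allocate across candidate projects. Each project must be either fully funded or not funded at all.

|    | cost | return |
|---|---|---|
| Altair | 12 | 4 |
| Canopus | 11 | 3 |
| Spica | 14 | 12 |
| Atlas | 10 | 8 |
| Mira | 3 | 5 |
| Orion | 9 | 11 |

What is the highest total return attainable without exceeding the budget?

Spica + Atlas + Mira: cost 14 + 10 + 3 = 27 ≤ 30, return 12 + 8 + 5 = 25.
Spica + Mira + Orion: cost 14 + 3 + 9 = 26 ≤ 30, return 12 + 5 + 11 = 28.
Best is Spica, Mira, and Orion with total return 28.

28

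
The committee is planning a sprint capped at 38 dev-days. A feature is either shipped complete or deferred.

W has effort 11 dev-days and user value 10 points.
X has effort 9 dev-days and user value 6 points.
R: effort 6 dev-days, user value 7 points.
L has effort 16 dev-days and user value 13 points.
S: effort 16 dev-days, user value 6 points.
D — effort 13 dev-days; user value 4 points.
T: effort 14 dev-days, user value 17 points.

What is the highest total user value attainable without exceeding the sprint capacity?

37

Allowing fractional choices, the relaxed optimum would be about 39.7, but features are indivisible.
R + L + T: effort 6 + 16 + 14 = 36 ≤ 38, user value 7 + 13 + 17 = 37.
W + R + T: effort 11 + 6 + 14 = 31 ≤ 38, user value 10 + 7 + 17 = 34.
Best is R, L, and T with total user value 37.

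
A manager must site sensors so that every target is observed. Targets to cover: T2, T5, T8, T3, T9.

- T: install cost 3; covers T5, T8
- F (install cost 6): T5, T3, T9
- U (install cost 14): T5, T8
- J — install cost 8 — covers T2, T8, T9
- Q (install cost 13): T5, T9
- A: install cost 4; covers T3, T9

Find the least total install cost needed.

This is an integer covering problem.
Choose F and J: together they cover T2, T5, T8, T3, T9 — every target.
Total install cost: 6 + 8 = 14.

14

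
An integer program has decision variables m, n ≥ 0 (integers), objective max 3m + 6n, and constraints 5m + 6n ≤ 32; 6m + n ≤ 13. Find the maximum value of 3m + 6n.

Relaxing integrality, the LP optimum is 32.00 at (m,n) = (0, 5.33), which is not an integer point.
(m,n)=(0,5): 5·0+6·5=30≤32, 6·0+1·5=5≤13, objective 30.
(m,n)=(1,4): 5·1+6·4=29≤32, 6·1+1·4=10≤13, objective 27.
(m,n)=(0,4): 5·0+6·4=24≤32, 6·0+1·4=4≤13, objective 24.
Maximum is 30 at (m,n)=(0,5).

30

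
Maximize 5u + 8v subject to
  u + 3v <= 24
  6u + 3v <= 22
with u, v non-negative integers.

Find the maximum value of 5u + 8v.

56

(u,v)=(0,7): 1·0+3·7=21≤24, 6·0+3·7=21≤22, objective 56.
(u,v)=(0,6): 1·0+3·6=18≤24, 6·0+3·6=18≤22, objective 48.
No feasible integer point exceeds 56.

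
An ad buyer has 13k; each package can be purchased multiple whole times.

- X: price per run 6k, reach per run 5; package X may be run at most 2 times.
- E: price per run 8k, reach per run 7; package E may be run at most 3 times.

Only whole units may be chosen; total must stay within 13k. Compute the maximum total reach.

10

This is a bounded integer knapsack.
2×X: price 12 ≤ 13, reach 2·5 = 10.
1×E: price 8 ≤ 13, reach 1·7 = 7.
Best is 10.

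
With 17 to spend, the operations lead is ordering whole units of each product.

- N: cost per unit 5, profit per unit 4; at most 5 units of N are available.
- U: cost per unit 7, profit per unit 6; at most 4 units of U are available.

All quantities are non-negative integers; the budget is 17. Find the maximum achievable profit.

14

2×U: cost 14 ≤ 17, profit 2·6 = 12.
2×N and 1×U: cost 17 ≤ 17, profit 2·4 + 1·6 = 14.
Best is 14.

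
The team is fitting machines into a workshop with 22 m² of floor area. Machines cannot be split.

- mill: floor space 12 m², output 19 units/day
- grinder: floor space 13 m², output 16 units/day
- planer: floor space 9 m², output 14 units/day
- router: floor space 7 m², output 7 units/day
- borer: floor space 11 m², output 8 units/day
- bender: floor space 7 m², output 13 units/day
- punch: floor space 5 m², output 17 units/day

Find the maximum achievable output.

44

This is a 0-1 knapsack instance.
Take planer, bender, and punch: floor space 9 + 7 + 5 = 21 ≤ 22, output 14 + 13 + 17 = 44.
No other feasible combination does better.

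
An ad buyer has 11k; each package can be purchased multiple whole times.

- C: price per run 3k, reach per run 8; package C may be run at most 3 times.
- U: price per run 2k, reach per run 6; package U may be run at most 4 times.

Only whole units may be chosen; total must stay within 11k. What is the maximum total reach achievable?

This is a bounded integer knapsack.
3×C and 1×U: price 11 ≤ 11, reach 3·8 + 1·6 = 30.
1×C and 4×U: price 11 ≤ 11, reach 1·8 + 4·6 = 32.
Best is 32.

32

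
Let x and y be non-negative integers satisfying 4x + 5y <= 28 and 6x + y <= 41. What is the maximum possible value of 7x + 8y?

(x,y)=(2,4) is feasible, giving 46.
(x,y)=(3,3) is feasible, giving 45.
(x,y)=(5,1) is feasible, giving 43.
(x,y)=(6,0) is feasible, giving 42.
No feasible integer point exceeds 46.

46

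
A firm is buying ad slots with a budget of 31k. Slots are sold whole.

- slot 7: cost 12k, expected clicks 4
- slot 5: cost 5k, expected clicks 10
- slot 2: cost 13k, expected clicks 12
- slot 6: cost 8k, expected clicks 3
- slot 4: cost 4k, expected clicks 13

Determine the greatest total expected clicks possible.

slot 5 + slot 2 + slot 6 + slot 4: cost 5 + 13 + 8 + 4 = 30 ≤ 31, expected clicks 10 + 12 + 3 + 13 = 38.
slot 5 + slot 2 + slot 4: cost 5 + 13 + 4 = 22 ≤ 31, expected clicks 10 + 12 + 13 = 35.
Best is slot 5, slot 2, slot 6, and slot 4 with total expected clicks 38.

38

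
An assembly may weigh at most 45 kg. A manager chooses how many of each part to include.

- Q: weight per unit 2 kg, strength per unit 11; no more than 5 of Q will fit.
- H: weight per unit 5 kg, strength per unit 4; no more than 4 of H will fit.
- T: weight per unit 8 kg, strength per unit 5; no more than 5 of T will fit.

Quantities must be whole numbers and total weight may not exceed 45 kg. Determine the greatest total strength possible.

Q has the best ratio (11/2); taking only Q gives at most 5×11 = 55 (stopped by the supply cap of 5).
Mixing does better — 5×Q, 2×H, and 3×T: weight 44 ≤ 45, strength 5·11 + 2·4 + 3·5 = 78.

78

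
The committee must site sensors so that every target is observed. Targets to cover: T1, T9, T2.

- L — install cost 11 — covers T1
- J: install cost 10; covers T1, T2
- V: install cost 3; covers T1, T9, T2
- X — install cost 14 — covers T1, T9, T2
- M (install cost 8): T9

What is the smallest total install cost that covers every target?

3

V alone covers T1, T9, T2 — every target.
Total install cost: 3.
No cover costs less than 3.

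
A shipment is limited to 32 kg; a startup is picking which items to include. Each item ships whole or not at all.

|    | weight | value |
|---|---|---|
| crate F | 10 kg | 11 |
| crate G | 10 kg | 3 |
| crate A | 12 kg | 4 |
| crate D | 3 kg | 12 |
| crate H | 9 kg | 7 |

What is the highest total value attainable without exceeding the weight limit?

Allowing fractional choices, the relaxed optimum would be about 33.3, but items are indivisible.
crate F + crate A + crate D: weight 10 + 12 + 3 = 25 ≤ 32, value 11 + 4 + 12 = 27.
crate F + crate D + crate H: weight 10 + 3 + 9 = 22 ≤ 32, value 11 + 12 + 7 = 30.
crate F + crate G + crate D + crate H: weight 10 + 10 + 3 + 9 = 32 ≤ 32, value 11 + 3 + 12 + 7 = 33.
Best is crate F, crate G, crate D, and crate H with total value 33.

33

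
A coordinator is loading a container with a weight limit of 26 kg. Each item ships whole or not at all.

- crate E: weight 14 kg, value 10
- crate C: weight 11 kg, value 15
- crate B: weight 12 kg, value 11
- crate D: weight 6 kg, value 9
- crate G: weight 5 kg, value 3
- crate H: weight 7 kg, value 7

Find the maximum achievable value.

Treat it as a binary knapsack problem.
Allowing fractional choices, the relaxed optimum would be about 32.8, but items are indivisible.
crate C + crate D + crate G: weight 11 + 6 + 5 = 22 ≤ 26, value 15 + 9 + 3 = 27.
crate C + crate D + crate H: weight 11 + 6 + 7 = 24 ≤ 26, value 15 + 9 + 7 = 31.
crate B + crate D + crate H: weight 12 + 6 + 7 = 25 ≤ 26, value 11 + 9 + 7 = 27.
Best is crate C, crate D, and crate H with total value 31.

31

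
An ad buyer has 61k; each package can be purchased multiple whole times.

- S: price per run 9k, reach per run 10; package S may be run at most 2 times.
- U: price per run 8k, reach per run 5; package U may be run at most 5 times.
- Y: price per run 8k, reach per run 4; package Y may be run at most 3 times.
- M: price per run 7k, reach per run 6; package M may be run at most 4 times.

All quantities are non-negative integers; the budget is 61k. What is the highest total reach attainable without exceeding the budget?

This is a bounded integer knapsack.
S has the best ratio (10/9); taking only S gives at most 2×10 = 20 (stopped by the supply cap of 2).
Mixing does better — 1×S, 3×U, and 4×M: price 61 ≤ 61, reach 1·10 + 3·5 + 4·6 = 49.

49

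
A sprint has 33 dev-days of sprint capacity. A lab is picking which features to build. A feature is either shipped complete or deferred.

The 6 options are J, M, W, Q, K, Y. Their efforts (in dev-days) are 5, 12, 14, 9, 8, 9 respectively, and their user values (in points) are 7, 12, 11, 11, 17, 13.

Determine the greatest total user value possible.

48

M + K + Y: effort 12 + 8 + 9 = 29 ≤ 33, user value 12 + 17 + 13 = 42.
J + Q + K + Y: effort 5 + 9 + 8 + 9 = 31 ≤ 33, user value 7 + 11 + 17 + 13 = 48.
Best is J, Q, K, and Y with total user value 48.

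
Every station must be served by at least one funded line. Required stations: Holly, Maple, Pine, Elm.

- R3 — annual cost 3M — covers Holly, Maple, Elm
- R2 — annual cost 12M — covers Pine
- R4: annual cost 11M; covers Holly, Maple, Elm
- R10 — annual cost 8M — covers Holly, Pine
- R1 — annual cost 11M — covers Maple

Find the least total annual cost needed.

11

Choose R3 and R10: together they cover Holly, Maple, Pine, Elm — every station.
Total annual cost: 3 + 8 = 11.
No cover costs less than 11.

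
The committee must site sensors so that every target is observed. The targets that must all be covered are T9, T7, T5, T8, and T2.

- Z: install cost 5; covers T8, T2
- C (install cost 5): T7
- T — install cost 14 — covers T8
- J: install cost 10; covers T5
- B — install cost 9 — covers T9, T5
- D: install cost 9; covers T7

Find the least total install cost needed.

Choose Z, C, and B: together they cover T9, T7, T5, T8, T2 — every target.
Total install cost: 5 + 5 + 9 = 19.
No cover costs less than 19.

19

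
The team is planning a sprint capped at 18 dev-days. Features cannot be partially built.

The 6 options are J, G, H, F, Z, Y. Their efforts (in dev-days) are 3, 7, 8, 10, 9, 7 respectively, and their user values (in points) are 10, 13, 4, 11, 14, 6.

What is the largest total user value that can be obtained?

Take J, G, and Y: effort 3 + 7 + 7 = 17 ≤ 18, user value 10 + 13 + 6 = 29.
No other feasible combination does better.

29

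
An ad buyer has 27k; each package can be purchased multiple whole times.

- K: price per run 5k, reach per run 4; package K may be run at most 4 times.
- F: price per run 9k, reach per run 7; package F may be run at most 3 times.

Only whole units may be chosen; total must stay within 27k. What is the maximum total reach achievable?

21

K has the best ratio (4/5); taking only K gives at most 4×4 = 16 (stopped by the supply cap of 4).
Mixing does better — 3×F: price 27 ≤ 27, reach 3·7 = 21.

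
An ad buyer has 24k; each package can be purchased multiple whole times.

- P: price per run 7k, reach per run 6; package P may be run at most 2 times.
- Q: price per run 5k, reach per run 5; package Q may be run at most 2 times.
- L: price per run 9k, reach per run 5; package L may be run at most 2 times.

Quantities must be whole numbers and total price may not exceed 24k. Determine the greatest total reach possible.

22

Q has the best ratio (5/5); taking only Q gives at most 2×5 = 10 (stopped by the supply cap of 2).
Mixing does better — 2×P and 2×Q: price 24 ≤ 24, reach 2·6 + 2·5 = 22.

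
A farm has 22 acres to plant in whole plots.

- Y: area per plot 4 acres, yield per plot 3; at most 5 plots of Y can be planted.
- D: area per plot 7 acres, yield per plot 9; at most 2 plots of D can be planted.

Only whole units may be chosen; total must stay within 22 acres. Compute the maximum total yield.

Take 2×Y and 2×D: area 22 ≤ 22, yield 2·3 + 2·9 = 24.
D has the best ratio (9/7) and is taken to its limit of 2; remaining capacity is filled optimally with the others.

24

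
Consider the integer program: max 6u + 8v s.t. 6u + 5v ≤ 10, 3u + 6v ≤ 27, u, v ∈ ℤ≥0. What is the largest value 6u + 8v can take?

16

(u,v)=(0,2): 6·0+5·2=10≤10, 3·0+6·2=12≤27, objective 16.
(u,v)=(0,1): 6·0+5·1=5≤10, 3·0+6·1=6≤27, objective 8.
No feasible integer point exceeds 16.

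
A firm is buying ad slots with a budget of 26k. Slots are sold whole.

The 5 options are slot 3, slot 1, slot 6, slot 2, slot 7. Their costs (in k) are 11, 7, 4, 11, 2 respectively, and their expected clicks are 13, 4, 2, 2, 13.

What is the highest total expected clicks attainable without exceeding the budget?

32

Allowing fractional choices, the relaxed optimum would be about 32.4, but ad slots are indivisible.
slot 3 + slot 1 + slot 6 + slot 7: cost 11 + 7 + 4 + 2 = 24 ≤ 26, expected clicks 13 + 4 + 2 + 13 = 32.
slot 3 + slot 1 + slot 7: cost 11 + 7 + 2 = 20 ≤ 26, expected clicks 13 + 4 + 13 = 30.
slot 3 + slot 6 + slot 7: cost 11 + 4 + 2 = 17 ≤ 26, expected clicks 13 + 2 + 13 = 28.
Best is slot 3, slot 1, slot 6, and slot 7 with total expected clicks 32.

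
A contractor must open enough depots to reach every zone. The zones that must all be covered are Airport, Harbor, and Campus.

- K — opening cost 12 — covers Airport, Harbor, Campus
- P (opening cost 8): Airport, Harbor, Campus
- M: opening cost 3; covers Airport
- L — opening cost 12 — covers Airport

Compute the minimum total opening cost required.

P alone covers Airport, Harbor, Campus — every zone.
Total opening cost: 8.
No cover costs less than 8.

8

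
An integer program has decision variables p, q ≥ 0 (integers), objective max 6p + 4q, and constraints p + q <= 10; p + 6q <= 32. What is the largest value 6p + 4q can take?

60

(p,q)=(10,0): 1·10+1·0=10≤10, 1·10+6·0=10≤32, objective 60.
(p,q)=(9,1): 1·9+1·1=10≤10, 1·9+6·1=15≤32, objective 58.
(p,q)=(9,0): 1·9+1·0=9≤10, 1·9+6·0=9≤32, objective 54.
The best lattice point is (10,0), giving 60.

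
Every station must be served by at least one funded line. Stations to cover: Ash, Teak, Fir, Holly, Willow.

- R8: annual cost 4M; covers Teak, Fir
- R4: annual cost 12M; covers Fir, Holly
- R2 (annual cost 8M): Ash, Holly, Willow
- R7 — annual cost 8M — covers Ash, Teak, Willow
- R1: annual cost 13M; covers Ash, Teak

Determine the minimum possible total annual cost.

This is an integer covering problem.
Choose R8 and R2: together they cover Ash, Teak, Fir, Holly, Willow — every station.
Total annual cost: 4 + 8 = 12.
No cover costs less than 12.

12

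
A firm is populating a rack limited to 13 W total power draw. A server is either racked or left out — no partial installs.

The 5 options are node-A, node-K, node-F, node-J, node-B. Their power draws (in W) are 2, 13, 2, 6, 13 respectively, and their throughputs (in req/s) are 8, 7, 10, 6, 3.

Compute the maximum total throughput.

24

Take node-A, node-F, and node-J: power draw 2 + 2 + 6 = 10 ≤ 13, throughput 8 + 10 + 6 = 24.
No other feasible combination does better.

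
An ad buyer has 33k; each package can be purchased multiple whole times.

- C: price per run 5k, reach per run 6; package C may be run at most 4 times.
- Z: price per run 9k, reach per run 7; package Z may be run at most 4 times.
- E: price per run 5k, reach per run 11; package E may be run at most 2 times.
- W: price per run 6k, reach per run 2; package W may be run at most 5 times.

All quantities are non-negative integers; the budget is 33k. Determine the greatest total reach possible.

46

E has the best ratio (11/5); taking only E gives at most 2×11 = 22 (stopped by the supply cap of 2).
Mixing does better — 4×C and 2×E: price 30 ≤ 33, reach 4·6 + 2·11 = 46.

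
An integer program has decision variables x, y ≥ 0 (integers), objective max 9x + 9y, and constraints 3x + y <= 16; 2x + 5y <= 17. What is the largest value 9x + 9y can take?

54

Relaxing integrality, the LP optimum is 56.77 at (x,y) = (4.85, 1.46), which is not an integer point.
(x,y)=(5,1): 3·5+1·1=16≤16, 2·5+5·1=15≤17, objective 54.
(x,y)=(5,0): 3·5+1·0=15≤16, 2·5+5·0=10≤17, objective 45.
(x,y)=(3,2): 3·3+1·2=11≤16, 2·3+5·2=16≤17, objective 45.
The best lattice point is (5,1), giving 54.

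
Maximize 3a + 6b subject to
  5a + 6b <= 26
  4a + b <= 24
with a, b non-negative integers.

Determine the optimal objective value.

(a,b)=(0,4) is feasible, giving 24.
(a,b)=(1,3) is feasible, giving 21.
(a,b)=(0,3) is feasible, giving 18.
Maximum is 24 at (a,b)=(0,4).

24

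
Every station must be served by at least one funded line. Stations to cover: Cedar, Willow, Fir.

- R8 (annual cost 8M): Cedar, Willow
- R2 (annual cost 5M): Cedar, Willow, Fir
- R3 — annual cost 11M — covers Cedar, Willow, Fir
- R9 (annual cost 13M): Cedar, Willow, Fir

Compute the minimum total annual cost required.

R2 alone covers Cedar, Willow, Fir — every station.
Total annual cost: 5.
No cover costs less than 5.

5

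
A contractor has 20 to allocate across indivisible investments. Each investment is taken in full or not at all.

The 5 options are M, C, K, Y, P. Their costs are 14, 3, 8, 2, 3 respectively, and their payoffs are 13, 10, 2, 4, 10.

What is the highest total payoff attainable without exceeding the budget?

Treat it as a binary knapsack problem.
Allowing fractional choices, the relaxed optimum would be about 35.1, but investments are indivisible.
M + Y + P: cost 14 + 2 + 3 = 19 ≤ 20, payoff 13 + 4 + 10 = 27.
M + C + Y: cost 14 + 3 + 2 = 19 ≤ 20, payoff 13 + 10 + 4 = 27.
M + C + P: cost 14 + 3 + 3 = 20 ≤ 20, payoff 13 + 10 + 10 = 33.
Best is M, C, and P with total payoff 33.

33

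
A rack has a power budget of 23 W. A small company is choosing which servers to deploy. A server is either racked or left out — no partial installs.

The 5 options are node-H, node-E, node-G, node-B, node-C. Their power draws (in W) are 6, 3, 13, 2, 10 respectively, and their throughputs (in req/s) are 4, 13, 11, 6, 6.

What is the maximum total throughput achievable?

Allowing fractional choices, the relaxed optimum would be about 33.3, but servers are indivisible.
node-E + node-G + node-B: power draw 3 + 13 + 2 = 18 ≤ 23, throughput 13 + 11 + 6 = 30.
node-H + node-E + node-B + node-C: power draw 6 + 3 + 2 + 10 = 21 ≤ 23, throughput 4 + 13 + 6 + 6 = 29.
node-H + node-E + node-G: power draw 6 + 3 + 13 = 22 ≤ 23, throughput 4 + 13 + 11 = 28.
Best is node-E, node-G, and node-B with total throughput 30.

30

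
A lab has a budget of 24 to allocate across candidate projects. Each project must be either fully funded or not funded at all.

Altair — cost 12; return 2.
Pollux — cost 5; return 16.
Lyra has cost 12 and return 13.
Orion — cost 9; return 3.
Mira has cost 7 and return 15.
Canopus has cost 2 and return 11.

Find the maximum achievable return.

Allowing fractional choices, the relaxed optimum would be about 52.8, but projects are indivisible.
Pollux + Orion + Mira + Canopus: cost 5 + 9 + 7 + 2 = 23 ≤ 24, return 16 + 3 + 15 + 11 = 45.
Pollux + Lyra + Mira: cost 5 + 12 + 7 = 24 ≤ 24, return 16 + 13 + 15 = 44.
Best is Pollux, Orion, Mira, and Canopus with total return 45.

45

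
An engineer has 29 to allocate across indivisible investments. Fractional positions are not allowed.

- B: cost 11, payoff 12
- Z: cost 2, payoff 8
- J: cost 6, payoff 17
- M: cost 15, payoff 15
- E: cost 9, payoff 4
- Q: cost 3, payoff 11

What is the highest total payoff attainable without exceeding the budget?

51

Allowing fractional choices, the relaxed optimum would be about 55.0, but investments are indivisible.
B + Z + J + Q: cost 11 + 2 + 6 + 3 = 22 ≤ 29, payoff 12 + 8 + 17 + 11 = 48.
Z + J + M + Q: cost 2 + 6 + 15 + 3 = 26 ≤ 29, payoff 8 + 17 + 15 + 11 = 51.
Best is Z, J, M, and Q with total payoff 51.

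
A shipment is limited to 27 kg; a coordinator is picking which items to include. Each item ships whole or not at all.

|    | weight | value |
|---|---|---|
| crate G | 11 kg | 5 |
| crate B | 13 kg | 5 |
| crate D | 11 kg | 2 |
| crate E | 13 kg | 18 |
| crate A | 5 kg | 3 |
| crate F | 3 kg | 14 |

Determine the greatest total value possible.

37

Take crate G, crate E, and crate F: weight 11 + 13 + 3 = 27 ≤ 27, value 5 + 18 + 14 = 37.
No other feasible combination does better.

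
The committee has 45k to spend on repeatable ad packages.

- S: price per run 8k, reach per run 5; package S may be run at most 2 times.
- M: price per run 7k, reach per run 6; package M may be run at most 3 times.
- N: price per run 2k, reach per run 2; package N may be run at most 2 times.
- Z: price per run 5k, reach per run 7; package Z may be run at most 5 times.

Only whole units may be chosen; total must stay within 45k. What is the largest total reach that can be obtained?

3×M, 2×N, and 4×Z: price 45 ≤ 45, reach 3·6 + 2·2 + 4·7 = 50.
2×M, 2×N, and 5×Z: price 43 ≤ 45, reach 2·6 + 2·2 + 5·7 = 51.
Best is 51.

51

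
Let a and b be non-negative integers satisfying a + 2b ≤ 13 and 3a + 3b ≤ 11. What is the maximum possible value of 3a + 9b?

(a,b)=(0,3): 1·0+2·3=6≤13, 3·0+3·3=9≤11, objective 27.
(a,b)=(1,2): 1·1+2·2=5≤13, 3·1+3·2=9≤11, objective 21.
(a,b)=(0,2): 1·0+2·2=4≤13, 3·0+3·2=6≤11, objective 18.
The best lattice point is (0,3), giving 27.

27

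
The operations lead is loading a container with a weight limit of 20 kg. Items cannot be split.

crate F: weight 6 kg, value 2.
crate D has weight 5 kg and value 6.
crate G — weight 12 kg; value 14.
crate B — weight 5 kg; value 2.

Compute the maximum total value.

This is a 0-1 knapsack instance.
Take crate D and crate G: weight 5 + 12 = 17 ≤ 20, value 6 + 14 = 20.
No other feasible combination does better.

20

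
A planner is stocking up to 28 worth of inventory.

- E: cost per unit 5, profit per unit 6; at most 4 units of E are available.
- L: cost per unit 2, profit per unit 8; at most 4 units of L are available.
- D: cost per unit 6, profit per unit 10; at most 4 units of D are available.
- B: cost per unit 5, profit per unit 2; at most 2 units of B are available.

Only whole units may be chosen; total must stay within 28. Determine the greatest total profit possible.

62

This is a bounded integer knapsack.
L has the best ratio (8/2); taking only L gives at most 4×8 = 32 (stopped by the supply cap of 4).
Mixing does better — 4×L and 3×D: cost 26 ≤ 28, profit 4·8 + 3·10 = 62.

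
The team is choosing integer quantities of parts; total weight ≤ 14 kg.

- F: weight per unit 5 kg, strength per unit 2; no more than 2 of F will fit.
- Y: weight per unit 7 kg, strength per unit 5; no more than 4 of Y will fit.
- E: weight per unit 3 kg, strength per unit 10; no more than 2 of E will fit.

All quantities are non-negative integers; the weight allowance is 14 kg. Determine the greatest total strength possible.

25

Take 1×Y and 2×E: weight 13 ≤ 14, strength 1·5 + 2·10 = 25.
E has the best ratio (10/3) and is taken to its limit of 2; remaining capacity is filled optimally with the others.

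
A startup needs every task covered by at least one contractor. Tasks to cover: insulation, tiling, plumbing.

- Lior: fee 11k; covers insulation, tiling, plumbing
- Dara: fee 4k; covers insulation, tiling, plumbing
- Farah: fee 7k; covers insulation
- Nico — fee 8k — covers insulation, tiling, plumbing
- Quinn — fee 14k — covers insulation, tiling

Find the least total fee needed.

Dara alone covers insulation, tiling, plumbing — every task.
Total fee: 4.
No cover costs less than 4.

4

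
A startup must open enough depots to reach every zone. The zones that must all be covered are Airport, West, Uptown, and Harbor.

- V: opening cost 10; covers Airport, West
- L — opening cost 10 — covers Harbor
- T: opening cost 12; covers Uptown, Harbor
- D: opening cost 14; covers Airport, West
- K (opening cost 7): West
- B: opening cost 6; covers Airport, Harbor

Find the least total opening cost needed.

22

This is a weighted set-cover instance.
The greedy cost-per-new-zone heuristic would pick B, K, and T for 25, but a cheaper cover exists.
Choose V and T: together they cover Airport, West, Uptown, Harbor — every zone.
Total opening cost: 10 + 12 = 22.
No cover costs less than 22.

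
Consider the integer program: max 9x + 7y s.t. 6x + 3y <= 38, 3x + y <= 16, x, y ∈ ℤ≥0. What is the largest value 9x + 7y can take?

Relaxing integrality, the LP optimum is 88.67 at (x,y) = (0, 12.7), which is not an integer point.
(x,y)=(0,12): 6·0+3·12=36≤38, 3·0+1·12=12≤16, objective 84.
(x,y)=(0,11): 6·0+3·11=33≤38, 3·0+1·11=11≤16, objective 77.
No feasible integer point exceeds 84.

84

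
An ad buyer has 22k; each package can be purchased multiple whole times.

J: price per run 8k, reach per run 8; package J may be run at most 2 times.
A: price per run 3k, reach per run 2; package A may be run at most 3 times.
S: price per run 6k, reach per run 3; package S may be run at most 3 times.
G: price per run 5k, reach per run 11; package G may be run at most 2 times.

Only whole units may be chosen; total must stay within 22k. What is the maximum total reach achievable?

Take 1×J, 1×A, and 2×G: price 21 ≤ 22, reach 1·8 + 1·2 + 2·11 = 32.
G has the best ratio (11/5) and is taken to its limit of 2; remaining capacity is filled optimally with the others.

32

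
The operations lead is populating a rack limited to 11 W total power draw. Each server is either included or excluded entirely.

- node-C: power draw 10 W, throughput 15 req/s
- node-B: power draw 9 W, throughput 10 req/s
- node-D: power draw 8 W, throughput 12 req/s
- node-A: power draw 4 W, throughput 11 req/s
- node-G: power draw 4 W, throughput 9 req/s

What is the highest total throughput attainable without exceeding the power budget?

20

Take node-A and node-G: power draw 4 + 4 = 8 ≤ 11, throughput 11 + 9 = 20.
No other feasible combination does better.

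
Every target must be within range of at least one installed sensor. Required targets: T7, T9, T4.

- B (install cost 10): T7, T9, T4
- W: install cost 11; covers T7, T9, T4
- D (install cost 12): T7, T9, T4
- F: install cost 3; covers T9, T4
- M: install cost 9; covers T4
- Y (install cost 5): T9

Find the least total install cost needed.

This is an integer covering problem.
B alone covers T7, T9, T4 — every target.
Total install cost: 10.

10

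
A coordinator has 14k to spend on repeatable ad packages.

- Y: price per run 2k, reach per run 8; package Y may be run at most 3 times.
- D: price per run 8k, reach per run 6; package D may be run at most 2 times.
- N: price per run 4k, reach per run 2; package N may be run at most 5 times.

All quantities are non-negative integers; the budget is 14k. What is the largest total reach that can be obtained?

Y has the best ratio (8/2); taking only Y gives at most 3×8 = 24 (stopped by the supply cap of 3).
Mixing does better — 3×Y and 1×D: price 14 ≤ 14, reach 3·8 + 1·6 = 30.

30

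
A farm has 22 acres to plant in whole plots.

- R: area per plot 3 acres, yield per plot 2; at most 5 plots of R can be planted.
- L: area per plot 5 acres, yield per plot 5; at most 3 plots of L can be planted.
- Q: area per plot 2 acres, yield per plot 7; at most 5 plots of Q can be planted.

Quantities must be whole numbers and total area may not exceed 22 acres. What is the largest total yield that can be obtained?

This is a bounded integer knapsack.
2×L and 5×Q: area 20 ≤ 22, yield 2·5 + 5·7 = 45.
2×R, 1×L, and 5×Q: area 21 ≤ 22, yield 2·2 + 1·5 + 5·7 = 44.
Best is 45.

45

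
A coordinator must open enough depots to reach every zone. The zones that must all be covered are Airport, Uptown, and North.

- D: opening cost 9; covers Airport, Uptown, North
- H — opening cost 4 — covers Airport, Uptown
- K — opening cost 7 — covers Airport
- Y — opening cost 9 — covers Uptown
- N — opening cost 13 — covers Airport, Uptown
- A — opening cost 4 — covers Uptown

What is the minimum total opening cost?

The greedy cost-per-new-zone heuristic would pick H and D for 13, but a cheaper cover exists.
D alone covers Airport, Uptown, North — every zone.
Total opening cost: 9.
No cover costs less than 9.

9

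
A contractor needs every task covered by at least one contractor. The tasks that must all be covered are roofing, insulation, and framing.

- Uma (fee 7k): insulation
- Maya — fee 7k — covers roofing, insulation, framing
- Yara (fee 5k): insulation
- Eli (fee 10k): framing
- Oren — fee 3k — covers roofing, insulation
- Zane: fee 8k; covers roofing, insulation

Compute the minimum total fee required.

The greedy cost-per-new-task heuristic would pick Oren and Maya for 10, but a cheaper cover exists.
Maya alone covers roofing, insulation, framing — every task.
Total fee: 7.
No cover costs less than 7.

7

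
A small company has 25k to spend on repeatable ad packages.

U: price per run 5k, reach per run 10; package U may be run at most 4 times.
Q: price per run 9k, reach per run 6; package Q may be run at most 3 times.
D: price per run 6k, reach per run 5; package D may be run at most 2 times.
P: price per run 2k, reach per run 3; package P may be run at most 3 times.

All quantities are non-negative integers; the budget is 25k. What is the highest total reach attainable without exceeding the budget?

46

U has the best ratio (10/5); taking only U gives at most 4×10 = 40 (stopped by the supply cap of 4).
Mixing does better — 4×U and 2×P: price 24 ≤ 25, reach 4·10 + 2·3 = 46.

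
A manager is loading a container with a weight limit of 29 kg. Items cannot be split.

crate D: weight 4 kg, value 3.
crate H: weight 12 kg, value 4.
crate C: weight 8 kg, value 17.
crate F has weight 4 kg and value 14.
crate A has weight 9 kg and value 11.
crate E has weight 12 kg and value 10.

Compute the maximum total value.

45

Allowing fractional choices, the relaxed optimum would be about 48.7, but items are indivisible.
crate D + crate C + crate F + crate A: weight 4 + 8 + 4 + 9 = 25 ≤ 29, value 3 + 17 + 14 + 11 = 45.
crate C + crate F + crate A: weight 8 + 4 + 9 = 21 ≤ 29, value 17 + 14 + 11 = 42.
crate D + crate C + crate F + crate E: weight 4 + 8 + 4 + 12 = 28 ≤ 29, value 3 + 17 + 14 + 10 = 44.
Best is crate D, crate C, crate F, and crate A with total value 45.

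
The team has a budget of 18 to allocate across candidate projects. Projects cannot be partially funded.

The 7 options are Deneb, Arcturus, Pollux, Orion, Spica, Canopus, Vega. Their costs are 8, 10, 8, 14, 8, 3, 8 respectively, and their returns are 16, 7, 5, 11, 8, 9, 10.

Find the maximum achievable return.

Take Deneb and Vega: cost 8 + 8 = 16 ≤ 18, return 16 + 10 = 26.
No other feasible combination does better.

26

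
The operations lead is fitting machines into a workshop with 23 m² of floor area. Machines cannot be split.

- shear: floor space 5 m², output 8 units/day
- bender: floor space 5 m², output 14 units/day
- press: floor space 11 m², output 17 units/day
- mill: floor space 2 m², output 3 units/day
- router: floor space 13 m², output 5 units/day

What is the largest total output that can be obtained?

Take shear, bender, press, and mill: floor space 5 + 5 + 11 + 2 = 23 ≤ 23, output 8 + 14 + 17 + 3 = 42.
No other feasible combination does better.

42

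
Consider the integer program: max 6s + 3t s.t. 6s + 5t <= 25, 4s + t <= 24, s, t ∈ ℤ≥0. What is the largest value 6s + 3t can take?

24

The continuous relaxation peaks at (4.17, 0) with value 25.00; rounding to a feasible lattice point costs some objective.
(s,t)=(4,0) is feasible, giving 24.
(s,t)=(3,1) is feasible, giving 21.
(s,t)=(3,0) is feasible, giving 18.
The best lattice point is (4,0), giving 24.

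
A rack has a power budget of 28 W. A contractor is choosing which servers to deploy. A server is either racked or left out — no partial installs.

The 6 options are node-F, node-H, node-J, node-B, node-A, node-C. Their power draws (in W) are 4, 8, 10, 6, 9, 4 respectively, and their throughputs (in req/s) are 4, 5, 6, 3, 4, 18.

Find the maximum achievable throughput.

33

Take node-F, node-H, node-J, and node-C: power draw 4 + 8 + 10 + 4 = 26 ≤ 28, throughput 4 + 5 + 6 + 18 = 33.
No other feasible combination does better.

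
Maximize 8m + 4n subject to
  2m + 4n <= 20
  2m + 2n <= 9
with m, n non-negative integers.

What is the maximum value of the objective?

32

Relaxing integrality, the LP optimum is 36.00 at (m,n) = (4.5, 0), which is not an integer point.
(m,n)=(4,0): 2·4+4·0=8≤20, 2·4+2·0=8≤9, objective 32.
(m,n)=(3,1): 2·3+4·1=10≤20, 2·3+2·1=8≤9, objective 28.
(m,n)=(3,0): 2·3+4·0=6≤20, 2·3+2·0=6≤9, objective 24.
Maximum is 32 at (m,n)=(4,0).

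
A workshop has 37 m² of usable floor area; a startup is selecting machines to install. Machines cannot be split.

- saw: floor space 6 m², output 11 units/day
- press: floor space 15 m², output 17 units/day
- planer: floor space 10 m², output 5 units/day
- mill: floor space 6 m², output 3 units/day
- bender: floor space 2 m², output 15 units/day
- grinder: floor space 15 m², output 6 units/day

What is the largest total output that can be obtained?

48

Take saw, press, planer, and bender: floor space 6 + 15 + 10 + 2 = 33 ≤ 37, output 11 + 17 + 5 + 15 = 48.
No other feasible combination does better.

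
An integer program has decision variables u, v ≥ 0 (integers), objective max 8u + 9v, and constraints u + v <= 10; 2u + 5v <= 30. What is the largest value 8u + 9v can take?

83

(u,v)=(7,3) is feasible, giving 83.
(u,v)=(8,2) is feasible, giving 82.
(u,v)=(5,4) is feasible, giving 76.
No feasible integer point exceeds 83.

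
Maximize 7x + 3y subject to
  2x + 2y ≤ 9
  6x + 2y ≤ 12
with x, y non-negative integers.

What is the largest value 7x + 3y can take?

The continuous relaxation peaks at (0.75, 3.75) with value 16.50; rounding to a feasible lattice point costs some objective.
(x,y)=(1,3): 2·1+2·3=8≤9, 6·1+2·3=12≤12, objective 16.
(x,y)=(1,2): 2·1+2·2=6≤9, 6·1+2·2=10≤12, objective 13.
(x,y)=(0,4): 2·0+2·4=8≤9, 6·0+2·4=8≤12, objective 12.
The best lattice point is (1,3), giving 16.

16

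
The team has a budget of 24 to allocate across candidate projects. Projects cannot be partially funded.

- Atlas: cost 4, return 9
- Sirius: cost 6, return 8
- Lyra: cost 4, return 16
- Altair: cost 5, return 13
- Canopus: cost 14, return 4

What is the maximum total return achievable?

46

This is an integer program with binary decision variables.
Allowing fractional choices, the relaxed optimum would be about 47.4, but projects are indivisible.
Atlas + Sirius + Lyra + Altair: cost 4 + 6 + 4 + 5 = 19 ≤ 24, return 9 + 8 + 16 + 13 = 46.
Sirius + Lyra + Altair: cost 6 + 4 + 5 = 15 ≤ 24, return 8 + 16 + 13 = 37.
Atlas + Lyra + Altair: cost 4 + 4 + 5 = 13 ≤ 24, return 9 + 16 + 13 = 38.
Best is Atlas, Sirius, Lyra, and Altair with total return 46.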